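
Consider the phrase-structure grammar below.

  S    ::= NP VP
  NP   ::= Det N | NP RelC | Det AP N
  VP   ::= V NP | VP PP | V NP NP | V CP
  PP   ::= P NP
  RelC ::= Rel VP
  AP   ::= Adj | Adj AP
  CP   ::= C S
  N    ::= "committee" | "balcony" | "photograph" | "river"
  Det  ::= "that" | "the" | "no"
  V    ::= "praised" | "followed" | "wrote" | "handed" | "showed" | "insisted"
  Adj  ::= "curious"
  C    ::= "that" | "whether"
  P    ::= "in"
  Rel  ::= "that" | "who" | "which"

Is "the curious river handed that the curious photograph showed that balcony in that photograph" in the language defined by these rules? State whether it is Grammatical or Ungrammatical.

Grammatical

[S [NP [Det the] [AP [Adj curious]] [N river]] [VP [VP [V handed] [CP [C that] [S [NP [Det the] [AP [Adj curious]] [N photograph]] [VP [V showed] [NP [Det that] [N balcony]]]]]] [PP [P in] [NP [Det that] [N photograph]]]]]
The bracketing above is licensed at every node by one of the given productions, with S at the root.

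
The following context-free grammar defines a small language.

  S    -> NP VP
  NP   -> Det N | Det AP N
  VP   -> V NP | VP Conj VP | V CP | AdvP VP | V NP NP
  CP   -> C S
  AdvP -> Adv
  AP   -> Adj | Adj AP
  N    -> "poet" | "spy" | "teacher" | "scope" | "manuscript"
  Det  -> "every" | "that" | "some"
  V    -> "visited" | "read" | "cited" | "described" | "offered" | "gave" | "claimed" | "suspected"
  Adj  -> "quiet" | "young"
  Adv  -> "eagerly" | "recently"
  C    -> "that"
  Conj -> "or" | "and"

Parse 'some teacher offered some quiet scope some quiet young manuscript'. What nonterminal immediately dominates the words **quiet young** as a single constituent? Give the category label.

AP

[S [NP [Det some] [N teacher]] [VP [V offered] [NP [Det some] [AP [Adj quiet]] [N scope]] [NP [Det some] [AP [Adj quiet] [AP [Adj young]]] [N manuscript]]]]
The span 'quiet young' is the AP node built by AP → Adj AP.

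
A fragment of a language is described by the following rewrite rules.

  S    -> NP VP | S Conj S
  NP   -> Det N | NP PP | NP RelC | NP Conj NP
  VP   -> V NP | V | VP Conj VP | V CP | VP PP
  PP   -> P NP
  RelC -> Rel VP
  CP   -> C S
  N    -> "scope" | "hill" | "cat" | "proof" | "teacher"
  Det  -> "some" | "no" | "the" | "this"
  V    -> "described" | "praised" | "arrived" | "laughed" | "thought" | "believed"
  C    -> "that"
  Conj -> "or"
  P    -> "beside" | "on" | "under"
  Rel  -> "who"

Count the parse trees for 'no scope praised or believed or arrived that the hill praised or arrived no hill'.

Two of the 7 distinct bracketings:
[S [NP [Det no] [N scope]] [VP [VP [V praised]] [Conj or] [VP [VP [V believed]] [Conj or] [VP [VP [V arrived] [CP [C that] [S [NP [Det the] [N hill]] [VP [V praised]]]]] [Conj or] [VP [V arrived] [NP [Det no] [N hill]]]]]]]
[S [NP [Det no] [N scope]] [VP [VP [V praised]] [Conj or] [VP [VP [V believed]] [Conj or] [VP [V arrived] [CP [C that] [S [NP [Det the] [N hill]] [VP [VP [V praised]] [Conj or] [VP [V arrived] [NP [Det no] [N hill]]]]]]]]]]
The trees differ in how a recursive rule is bracketed over the same span.

7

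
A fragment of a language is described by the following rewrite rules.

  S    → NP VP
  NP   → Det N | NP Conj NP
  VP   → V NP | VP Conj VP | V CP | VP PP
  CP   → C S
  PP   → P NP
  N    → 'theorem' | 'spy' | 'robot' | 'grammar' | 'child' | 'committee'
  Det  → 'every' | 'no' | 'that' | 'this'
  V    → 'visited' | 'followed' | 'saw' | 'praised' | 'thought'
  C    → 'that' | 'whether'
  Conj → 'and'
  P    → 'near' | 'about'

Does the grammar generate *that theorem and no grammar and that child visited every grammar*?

S
  NP
    NP
      Det: that
      N: theorem
    Conj: and
    NP
      NP
        Det: no
        N: grammar
      Conj: and
      NP
        Det: that
        N: child
  VP
    V: visited
    NP
      Det: every
      N: grammar
Each bracket corresponds to one application of a listed rule, so the string is derivable from S.

Grammatical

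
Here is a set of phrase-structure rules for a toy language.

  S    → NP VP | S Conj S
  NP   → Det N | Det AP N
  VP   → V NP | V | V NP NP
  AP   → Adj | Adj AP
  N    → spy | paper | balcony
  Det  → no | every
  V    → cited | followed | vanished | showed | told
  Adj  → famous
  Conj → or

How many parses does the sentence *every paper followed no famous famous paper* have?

1

[S [NP [Det every] [N paper]] [VP [V followed] [NP [Det no] [AP [Adj famous] [AP [Adj famous]]] [N paper]]]]
No rule offers an alternative attachment or grouping for any span, so this is the only derivation.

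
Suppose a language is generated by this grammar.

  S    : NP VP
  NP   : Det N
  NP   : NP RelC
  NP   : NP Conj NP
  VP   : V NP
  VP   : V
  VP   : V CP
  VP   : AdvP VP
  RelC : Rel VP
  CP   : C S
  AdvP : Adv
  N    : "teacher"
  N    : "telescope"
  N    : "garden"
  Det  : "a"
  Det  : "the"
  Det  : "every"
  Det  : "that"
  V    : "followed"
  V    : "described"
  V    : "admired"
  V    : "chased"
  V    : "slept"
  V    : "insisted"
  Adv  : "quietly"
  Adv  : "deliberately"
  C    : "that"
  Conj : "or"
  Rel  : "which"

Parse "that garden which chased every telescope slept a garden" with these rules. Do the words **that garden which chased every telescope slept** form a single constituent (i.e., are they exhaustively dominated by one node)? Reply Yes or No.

No

[S [NP [NP [Det that] [N garden]] [RelC [Rel which] [VP [V chased] [NP [Det every] [N telescope]]]]] [VP [V slept] [NP [Det a] [N garden]]]]
The smallest constituent containing 'that garden which chased every telescope slept' is the S spanning 'that garden which chased every telescope slept a garden'; no single node in the tree dominates exactly the given words.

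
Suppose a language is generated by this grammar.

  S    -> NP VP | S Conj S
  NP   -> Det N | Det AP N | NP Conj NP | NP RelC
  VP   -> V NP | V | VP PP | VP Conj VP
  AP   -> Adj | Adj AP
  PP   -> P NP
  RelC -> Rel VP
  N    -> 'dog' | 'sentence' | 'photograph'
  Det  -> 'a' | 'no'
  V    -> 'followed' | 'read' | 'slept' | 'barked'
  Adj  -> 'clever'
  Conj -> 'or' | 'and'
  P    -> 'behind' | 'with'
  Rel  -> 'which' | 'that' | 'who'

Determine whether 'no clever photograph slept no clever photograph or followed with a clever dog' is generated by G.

Grammatical

[S [NP [Det no] [AP [Adj clever]] [N photograph]] [VP [VP [VP [V slept] [NP [Det no] [AP [Adj clever]] [N photograph]]] [Conj or] [VP [V followed]]] [PP [P with] [NP [Det a] [AP [Adj clever]] [N dog]]]]]
Every word is introduced by a lexical rule and the phrasal rules combine the resulting categories into a single S.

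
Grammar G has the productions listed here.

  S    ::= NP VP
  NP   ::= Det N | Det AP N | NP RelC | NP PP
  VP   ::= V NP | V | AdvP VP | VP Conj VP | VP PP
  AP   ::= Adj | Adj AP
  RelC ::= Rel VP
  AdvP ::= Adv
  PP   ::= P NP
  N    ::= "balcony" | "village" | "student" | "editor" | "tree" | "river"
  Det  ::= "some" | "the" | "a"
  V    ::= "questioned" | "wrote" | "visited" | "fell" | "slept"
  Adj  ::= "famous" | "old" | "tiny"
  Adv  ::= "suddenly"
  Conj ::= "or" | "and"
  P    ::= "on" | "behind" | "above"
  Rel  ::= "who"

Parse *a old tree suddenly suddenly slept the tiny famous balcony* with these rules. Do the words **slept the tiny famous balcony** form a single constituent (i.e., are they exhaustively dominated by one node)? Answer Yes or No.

Yes

[S [NP [Det a] [AP [Adj old]] [N tree]] [VP [AdvP [Adv suddenly]] [VP [AdvP [Adv suddenly]] [VP [V slept] [NP [Det the] [AP [Adj tiny] [AP [Adj famous]]] [N balcony]]]]]]
The words 'slept the tiny famous balcony' are exhaustively dominated by a single VP node (built by VP → V NP), so they form a constituent.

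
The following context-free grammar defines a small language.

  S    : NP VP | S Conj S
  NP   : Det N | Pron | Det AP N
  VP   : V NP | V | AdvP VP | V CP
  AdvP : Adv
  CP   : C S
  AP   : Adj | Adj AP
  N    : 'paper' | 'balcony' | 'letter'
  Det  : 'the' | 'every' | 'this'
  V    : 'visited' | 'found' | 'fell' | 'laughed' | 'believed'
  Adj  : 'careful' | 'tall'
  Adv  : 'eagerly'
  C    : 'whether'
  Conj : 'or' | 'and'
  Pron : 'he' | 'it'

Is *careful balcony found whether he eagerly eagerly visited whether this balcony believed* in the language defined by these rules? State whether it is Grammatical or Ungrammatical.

Ungrammatical

For S → NP VP, no prefix of the string parses as an NP. The alternative S rule S → S Conj S likewise has no satisfying split.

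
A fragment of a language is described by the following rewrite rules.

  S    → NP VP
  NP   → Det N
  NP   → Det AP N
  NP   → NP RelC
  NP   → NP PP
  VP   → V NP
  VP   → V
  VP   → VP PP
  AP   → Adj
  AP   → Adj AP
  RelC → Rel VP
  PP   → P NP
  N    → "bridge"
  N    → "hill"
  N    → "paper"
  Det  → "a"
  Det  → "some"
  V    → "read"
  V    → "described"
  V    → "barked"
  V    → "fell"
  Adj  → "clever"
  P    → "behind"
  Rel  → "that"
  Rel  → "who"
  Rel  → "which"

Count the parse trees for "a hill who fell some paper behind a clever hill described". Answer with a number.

Two of the 3 distinct bracketings:
[S [NP [NP [Det a] [N hill]] [RelC [Rel who] [VP [V fell] [NP [NP [Det some] [N paper]] [PP [P behind] [NP [Det a] [AP [Adj clever]] [N hill]]]]]]] [VP [V described]]]
[S [NP [NP [Det a] [N hill]] [RelC [Rel who] [VP [VP [V fell] [NP [Det some] [N paper]]] [PP [P behind] [NP [Det a] [AP [Adj clever]] [N hill]]]]]] [VP [V described]]]
The difference turns on whether NP → NP PP is used at the relevant span, versus an alternative expansion of NP.

3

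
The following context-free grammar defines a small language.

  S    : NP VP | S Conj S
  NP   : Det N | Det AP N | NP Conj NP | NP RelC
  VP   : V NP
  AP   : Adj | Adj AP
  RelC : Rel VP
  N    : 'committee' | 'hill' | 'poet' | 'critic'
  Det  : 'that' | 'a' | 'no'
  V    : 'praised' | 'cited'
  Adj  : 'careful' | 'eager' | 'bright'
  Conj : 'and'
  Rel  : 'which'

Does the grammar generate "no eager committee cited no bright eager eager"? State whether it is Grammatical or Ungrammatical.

For S → NP VP, the only prefix that parses as NP is 'no eager committee', but the remainder 'cited no bright eager eager' is not a VP under these rules. The alternative S rule S → S Conj S likewise has no satisfying split.

Ungrammatical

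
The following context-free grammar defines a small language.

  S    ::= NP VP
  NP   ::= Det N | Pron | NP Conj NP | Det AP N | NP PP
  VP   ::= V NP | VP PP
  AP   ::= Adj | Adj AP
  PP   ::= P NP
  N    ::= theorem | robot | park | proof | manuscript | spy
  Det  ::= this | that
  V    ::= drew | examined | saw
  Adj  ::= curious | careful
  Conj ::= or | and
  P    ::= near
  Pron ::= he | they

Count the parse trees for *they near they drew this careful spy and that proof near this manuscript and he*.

Two of the 6 distinct bracketings:
[S [NP [NP [Pron they]] [PP [P near] [NP [Pron they]]]] [VP [V drew] [NP [NP [Det this] [AP [Adj careful]] [N spy]] [Conj and] [NP [NP [NP [Det that] [N proof]] [PP [P near] [NP [Det this] [N manuscript]]]] [Conj and] [NP [Pron he]]]]]]
[S [NP [NP [Pron they]] [PP [P near] [NP [Pron they]]]] [VP [V drew] [NP [NP [Det this] [AP [Adj careful]] [N spy]] [Conj and] [NP [NP [Det that] [N proof]] [PP [P near] [NP [NP [Det this] [N manuscript]] [Conj and] [NP [Pron he]]]]]]]]
The trees differ in how a recursive rule is bracketed over the same span.

6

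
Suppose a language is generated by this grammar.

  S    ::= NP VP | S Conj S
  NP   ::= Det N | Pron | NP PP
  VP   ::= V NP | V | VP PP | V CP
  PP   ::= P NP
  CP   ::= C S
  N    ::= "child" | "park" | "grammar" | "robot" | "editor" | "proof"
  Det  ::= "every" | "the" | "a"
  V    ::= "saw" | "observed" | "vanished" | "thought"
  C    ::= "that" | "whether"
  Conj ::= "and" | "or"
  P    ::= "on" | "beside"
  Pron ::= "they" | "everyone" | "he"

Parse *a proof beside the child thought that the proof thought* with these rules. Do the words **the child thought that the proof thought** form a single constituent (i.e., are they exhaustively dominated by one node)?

[S [NP [NP [Det a] [N proof]] [PP [P beside] [NP [Det the] [N child]]]] [VP [V thought] [CP [C that] [S [NP [Det the] [N proof]] [VP [V thought]]]]]]
The smallest constituent containing 'the child thought that the proof thought' is the S spanning 'a proof beside the child thought that the proof thought'; no single node in the tree dominates exactly the given words.

No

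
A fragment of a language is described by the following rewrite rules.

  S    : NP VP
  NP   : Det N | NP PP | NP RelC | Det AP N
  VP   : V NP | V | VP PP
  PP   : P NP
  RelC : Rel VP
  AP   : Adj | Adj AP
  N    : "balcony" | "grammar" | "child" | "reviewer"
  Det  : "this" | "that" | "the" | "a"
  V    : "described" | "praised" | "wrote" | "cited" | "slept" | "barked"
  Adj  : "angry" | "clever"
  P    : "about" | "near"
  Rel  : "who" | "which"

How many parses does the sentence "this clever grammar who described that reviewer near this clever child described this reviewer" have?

Two of the 3 distinct bracketings:
[S [NP [NP [NP [Det this] [AP [Adj clever]] [N grammar]] [RelC [Rel who] [VP [V described] [NP [Det that] [N reviewer]]]]] [PP [P near] [NP [Det this] [AP [Adj clever]] [N child]]]] [VP [V described] [NP [Det this] [N reviewer]]]]
[S [NP [NP [Det this] [AP [Adj clever]] [N grammar]] [RelC [Rel who] [VP [V described] [NP [NP [Det that] [N reviewer]] [PP [P near] [NP [Det this] [AP [Adj clever]] [N child]]]]]]] [VP [V described] [NP [Det this] [N reviewer]]]]
The trees differ in how a recursive rule is bracketed over the same span.

3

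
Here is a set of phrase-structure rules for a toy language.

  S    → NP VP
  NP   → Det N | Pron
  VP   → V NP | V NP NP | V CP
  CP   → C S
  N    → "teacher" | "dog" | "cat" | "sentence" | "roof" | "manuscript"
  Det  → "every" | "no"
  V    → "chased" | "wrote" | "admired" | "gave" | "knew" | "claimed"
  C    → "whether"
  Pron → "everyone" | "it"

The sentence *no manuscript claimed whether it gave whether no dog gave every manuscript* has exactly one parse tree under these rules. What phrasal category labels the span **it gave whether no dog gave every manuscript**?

S

[S [NP [Det no] [N manuscript]] [VP [V claimed] [CP [C whether] [S [NP [Pron it]] [VP [V gave] [CP [C whether] [S [NP [Det no] [N dog]] [VP [V gave] [NP [Det every] [N manuscript]]]]]]]]]]
The span 'it gave whether no dog gave every manuscript' is the S node built by S → NP VP.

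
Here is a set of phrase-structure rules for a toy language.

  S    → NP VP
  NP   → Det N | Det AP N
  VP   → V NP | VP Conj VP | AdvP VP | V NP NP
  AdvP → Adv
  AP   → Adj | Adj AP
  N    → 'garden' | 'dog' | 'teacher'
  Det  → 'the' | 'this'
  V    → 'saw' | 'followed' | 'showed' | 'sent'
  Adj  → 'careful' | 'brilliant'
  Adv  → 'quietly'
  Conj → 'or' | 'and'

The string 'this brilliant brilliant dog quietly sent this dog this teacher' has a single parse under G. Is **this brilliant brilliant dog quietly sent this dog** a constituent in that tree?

[S [NP [Det this] [AP [Adj brilliant] [AP [Adj brilliant]]] [N dog]] [VP [AdvP [Adv quietly]] [VP [V sent] [NP [Det this] [N dog]] [NP [Det this] [N teacher]]]]]
The smallest constituent containing 'this brilliant brilliant dog quietly sent this dog' is the S spanning 'this brilliant brilliant dog quietly sent this dog this teacher'; no single node in the tree dominates exactly the given words.

No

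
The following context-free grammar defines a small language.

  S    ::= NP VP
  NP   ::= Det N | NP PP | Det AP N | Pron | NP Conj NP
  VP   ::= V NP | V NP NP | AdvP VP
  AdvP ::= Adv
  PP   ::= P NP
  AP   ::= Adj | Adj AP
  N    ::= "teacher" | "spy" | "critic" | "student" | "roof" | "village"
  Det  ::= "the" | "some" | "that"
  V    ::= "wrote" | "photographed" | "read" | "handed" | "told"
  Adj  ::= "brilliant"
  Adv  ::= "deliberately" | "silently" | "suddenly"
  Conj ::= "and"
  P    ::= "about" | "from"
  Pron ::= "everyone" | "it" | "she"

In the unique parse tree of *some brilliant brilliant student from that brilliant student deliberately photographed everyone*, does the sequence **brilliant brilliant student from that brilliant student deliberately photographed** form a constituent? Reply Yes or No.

[S [NP [NP [Det some] [AP [Adj brilliant] [AP [Adj brilliant]]] [N student]] [PP [P from] [NP [Det that] [AP [Adj brilliant]] [N student]]]] [VP [AdvP [Adv deliberately]] [VP [V photographed] [NP [Pron everyone]]]]]
The smallest constituent containing 'brilliant brilliant student from that brilliant student deliberately photographed' is the S spanning 'some brilliant brilliant student from that brilliant student deliberately photographed everyone'; no single node in the tree dominates exactly the given words.

No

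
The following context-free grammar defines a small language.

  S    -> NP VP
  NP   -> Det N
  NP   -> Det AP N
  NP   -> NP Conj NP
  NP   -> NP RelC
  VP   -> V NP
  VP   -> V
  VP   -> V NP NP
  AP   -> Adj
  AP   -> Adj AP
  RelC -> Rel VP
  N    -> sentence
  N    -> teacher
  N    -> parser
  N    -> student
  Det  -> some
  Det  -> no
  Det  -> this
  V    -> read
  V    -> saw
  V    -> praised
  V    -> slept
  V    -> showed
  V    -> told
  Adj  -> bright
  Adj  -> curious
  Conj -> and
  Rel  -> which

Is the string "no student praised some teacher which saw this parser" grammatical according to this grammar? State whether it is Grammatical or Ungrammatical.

[S [NP [Det no] [N student]] [VP [V praised] [NP [NP [Det some] [N teacher]] [RelC [Rel which] [VP [V saw] [NP [Det this] [N parser]]]]]]]
The bracketing above is licensed at every node by one of the given productions, with S at the root.

Grammatical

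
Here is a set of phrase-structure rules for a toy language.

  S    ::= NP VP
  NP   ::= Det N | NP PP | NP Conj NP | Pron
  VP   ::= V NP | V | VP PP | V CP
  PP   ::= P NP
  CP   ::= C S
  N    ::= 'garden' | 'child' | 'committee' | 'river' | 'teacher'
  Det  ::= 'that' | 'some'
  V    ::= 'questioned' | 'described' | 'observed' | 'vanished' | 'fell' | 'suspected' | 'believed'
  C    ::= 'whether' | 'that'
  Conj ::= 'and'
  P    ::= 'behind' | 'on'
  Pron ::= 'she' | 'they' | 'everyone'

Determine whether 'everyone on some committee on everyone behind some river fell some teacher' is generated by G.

[S [NP [NP [Pron everyone]] [PP [P on] [NP [NP [Det some] [N committee]] [PP [P on] [NP [NP [Pron everyone]] [PP [P behind] [NP [Det some] [N river]]]]]]]] [VP [V fell] [NP [Det some] [N teacher]]]]
The bracketing above is licensed at every node by one of the given productions, with S at the root.

Grammatical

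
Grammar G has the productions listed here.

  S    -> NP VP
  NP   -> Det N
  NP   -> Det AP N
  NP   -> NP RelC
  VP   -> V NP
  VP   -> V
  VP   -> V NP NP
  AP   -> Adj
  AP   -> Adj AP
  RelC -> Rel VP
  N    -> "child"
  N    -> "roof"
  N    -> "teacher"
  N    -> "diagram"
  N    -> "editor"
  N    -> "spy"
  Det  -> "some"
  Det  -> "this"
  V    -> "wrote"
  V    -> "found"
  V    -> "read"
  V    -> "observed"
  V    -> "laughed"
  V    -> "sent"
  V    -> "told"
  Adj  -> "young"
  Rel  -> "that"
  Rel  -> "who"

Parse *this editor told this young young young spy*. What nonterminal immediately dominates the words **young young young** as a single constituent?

S
  NP
    Det: this
    N: editor
  VP
    V: told
    NP
      Det: this
      AP
        Adj: young
        AP
          Adj: young
          AP
            Adj: young
      N: spy
The span 'young young young' is the AP node built by AP → Adj AP.

AP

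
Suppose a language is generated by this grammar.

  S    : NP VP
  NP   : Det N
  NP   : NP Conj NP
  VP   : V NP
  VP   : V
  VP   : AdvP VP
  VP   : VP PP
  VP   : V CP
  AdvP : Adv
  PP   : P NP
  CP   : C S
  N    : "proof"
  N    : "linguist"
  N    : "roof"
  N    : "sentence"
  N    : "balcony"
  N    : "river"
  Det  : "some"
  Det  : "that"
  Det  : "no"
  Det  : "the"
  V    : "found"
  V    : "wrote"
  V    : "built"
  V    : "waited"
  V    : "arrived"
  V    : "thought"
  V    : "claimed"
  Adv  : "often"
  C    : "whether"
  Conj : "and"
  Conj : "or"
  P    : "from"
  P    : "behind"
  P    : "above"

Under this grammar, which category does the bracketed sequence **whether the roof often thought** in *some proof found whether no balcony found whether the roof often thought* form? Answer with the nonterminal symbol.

S
  NP
    Det: some
    N: proof
  VP
    V: found
    CP
      C: whether
      S
        NP
          Det: no
          N: balcony
        VP
          V: found
          CP
            C: whether
            S
              NP
                Det: the
                N: roof
              VP
                AdvP
                  Adv: often
                VP
                  V: thought
The span 'whether the roof often thought' is the CP node built by CP → C S.

CP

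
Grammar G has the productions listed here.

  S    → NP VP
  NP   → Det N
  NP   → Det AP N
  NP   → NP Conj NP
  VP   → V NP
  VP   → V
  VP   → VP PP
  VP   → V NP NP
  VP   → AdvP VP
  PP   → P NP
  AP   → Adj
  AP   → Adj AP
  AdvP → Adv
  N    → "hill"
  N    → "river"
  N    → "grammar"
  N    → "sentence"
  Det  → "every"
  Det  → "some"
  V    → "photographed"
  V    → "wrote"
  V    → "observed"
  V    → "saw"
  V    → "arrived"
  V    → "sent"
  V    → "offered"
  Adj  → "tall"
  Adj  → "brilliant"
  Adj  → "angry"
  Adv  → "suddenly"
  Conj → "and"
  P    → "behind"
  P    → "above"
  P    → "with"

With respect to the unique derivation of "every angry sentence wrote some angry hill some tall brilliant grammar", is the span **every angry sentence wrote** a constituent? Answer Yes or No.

No

[S [NP [Det every] [AP [Adj angry]] [N sentence]] [VP [V wrote] [NP [Det some] [AP [Adj angry]] [N hill]] [NP [Det some] [AP [Adj tall] [AP [Adj brilliant]]] [N grammar]]]]
The smallest constituent containing 'every angry sentence wrote' is the S spanning 'every angry sentence wrote some angry hill some tall brilliant grammar'; no single node in the tree dominates exactly the given words.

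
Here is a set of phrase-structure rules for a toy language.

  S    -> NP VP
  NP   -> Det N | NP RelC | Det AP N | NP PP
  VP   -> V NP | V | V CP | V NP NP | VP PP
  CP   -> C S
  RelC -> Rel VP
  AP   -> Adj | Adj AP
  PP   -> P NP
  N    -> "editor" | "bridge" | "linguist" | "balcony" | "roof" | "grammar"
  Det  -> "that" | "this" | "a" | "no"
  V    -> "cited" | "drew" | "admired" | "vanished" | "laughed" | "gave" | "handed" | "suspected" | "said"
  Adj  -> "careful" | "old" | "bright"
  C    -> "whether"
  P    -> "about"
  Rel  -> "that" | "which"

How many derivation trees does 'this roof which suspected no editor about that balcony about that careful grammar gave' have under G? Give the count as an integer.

Two of the 9 distinct bracketings:
[S [NP [NP [Det this] [N roof]] [RelC [Rel which] [VP [V suspected] [NP [NP [Det no] [N editor]] [PP [P about] [NP [NP [Det that] [N balcony]] [PP [P about] [NP [Det that] [AP [Adj careful]] [N grammar]]]]]]]]] [VP [V gave]]]
[S [NP [NP [Det this] [N roof]] [RelC [Rel which] [VP [V suspected] [NP [NP [NP [Det no] [N editor]] [PP [P about] [NP [Det that] [N balcony]]]] [PP [P about] [NP [Det that] [AP [Adj careful]] [N grammar]]]]]]] [VP [V gave]]]
The trees differ in how a recursive rule is bracketed over the same span.

9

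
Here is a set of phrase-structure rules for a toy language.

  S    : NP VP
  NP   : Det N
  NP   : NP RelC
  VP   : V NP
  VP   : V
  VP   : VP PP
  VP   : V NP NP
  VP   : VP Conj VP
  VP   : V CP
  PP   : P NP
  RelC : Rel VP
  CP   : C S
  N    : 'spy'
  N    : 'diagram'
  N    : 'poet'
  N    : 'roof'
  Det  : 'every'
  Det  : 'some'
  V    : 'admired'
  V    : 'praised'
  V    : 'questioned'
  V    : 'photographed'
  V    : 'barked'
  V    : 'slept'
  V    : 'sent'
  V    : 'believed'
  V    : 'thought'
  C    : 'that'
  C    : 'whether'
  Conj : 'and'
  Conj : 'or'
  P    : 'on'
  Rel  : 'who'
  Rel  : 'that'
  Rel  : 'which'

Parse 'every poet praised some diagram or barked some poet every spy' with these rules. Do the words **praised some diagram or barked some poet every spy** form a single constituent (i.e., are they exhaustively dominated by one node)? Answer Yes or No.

Yes

[S [NP [Det every] [N poet]] [VP [VP [V praised] [NP [Det some] [N diagram]]] [Conj or] [VP [V barked] [NP [Det some] [N poet]] [NP [Det every] [N spy]]]]]
The words 'praised some diagram or barked some poet every spy' are exhaustively dominated by a single VP node (built by VP → VP Conj VP), so they form a constituent.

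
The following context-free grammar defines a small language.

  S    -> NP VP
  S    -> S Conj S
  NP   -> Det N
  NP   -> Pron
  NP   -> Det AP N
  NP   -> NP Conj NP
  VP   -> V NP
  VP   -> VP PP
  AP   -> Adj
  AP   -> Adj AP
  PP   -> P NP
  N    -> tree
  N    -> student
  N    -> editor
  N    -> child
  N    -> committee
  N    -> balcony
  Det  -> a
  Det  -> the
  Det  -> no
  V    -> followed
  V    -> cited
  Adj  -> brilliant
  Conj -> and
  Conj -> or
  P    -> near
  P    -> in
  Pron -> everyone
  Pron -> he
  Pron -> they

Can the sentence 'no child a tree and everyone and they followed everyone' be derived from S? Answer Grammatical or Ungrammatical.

An N word can never sit immediately before a Det word in any string this grammar generates, so the substring 'child a' rules out a derivation.

Ungrammatical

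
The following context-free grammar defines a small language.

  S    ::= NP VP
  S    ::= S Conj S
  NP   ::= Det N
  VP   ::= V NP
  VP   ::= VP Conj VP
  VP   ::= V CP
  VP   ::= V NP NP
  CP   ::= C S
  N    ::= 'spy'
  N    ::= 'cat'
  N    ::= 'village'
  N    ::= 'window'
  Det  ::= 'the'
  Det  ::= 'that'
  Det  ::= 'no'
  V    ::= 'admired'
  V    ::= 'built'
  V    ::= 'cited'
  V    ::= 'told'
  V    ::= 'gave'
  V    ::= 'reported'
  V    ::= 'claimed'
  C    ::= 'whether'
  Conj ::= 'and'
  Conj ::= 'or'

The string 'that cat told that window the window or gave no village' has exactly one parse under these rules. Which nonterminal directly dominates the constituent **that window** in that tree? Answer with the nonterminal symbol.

[S [NP [Det that] [N cat]] [VP [VP [V told] [NP [Det that] [N window]] [NP [Det the] [N window]]] [Conj or] [VP [V gave] [NP [Det no] [N village]]]]]
The span 'that window' is the NP node built by NP → Det N.
Its mother is the VP built by VP → V NP NP.

VP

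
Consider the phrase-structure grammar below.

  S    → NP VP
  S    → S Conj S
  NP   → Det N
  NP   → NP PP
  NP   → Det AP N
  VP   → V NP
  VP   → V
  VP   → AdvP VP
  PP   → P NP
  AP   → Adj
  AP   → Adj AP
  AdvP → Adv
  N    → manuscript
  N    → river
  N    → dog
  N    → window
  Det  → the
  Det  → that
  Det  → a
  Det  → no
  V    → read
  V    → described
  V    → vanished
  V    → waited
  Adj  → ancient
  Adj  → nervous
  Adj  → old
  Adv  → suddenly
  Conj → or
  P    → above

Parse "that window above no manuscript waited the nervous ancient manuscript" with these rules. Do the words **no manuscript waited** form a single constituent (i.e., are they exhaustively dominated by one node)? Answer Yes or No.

[S [NP [NP [Det that] [N window]] [PP [P above] [NP [Det no] [N manuscript]]]] [VP [V waited] [NP [Det the] [AP [Adj nervous] [AP [Adj ancient]]] [N manuscript]]]]
The smallest constituent containing 'no manuscript waited' is the S spanning 'that window above no manuscript waited the nervous ancient manuscript'; no single node in the tree dominates exactly the given words.

No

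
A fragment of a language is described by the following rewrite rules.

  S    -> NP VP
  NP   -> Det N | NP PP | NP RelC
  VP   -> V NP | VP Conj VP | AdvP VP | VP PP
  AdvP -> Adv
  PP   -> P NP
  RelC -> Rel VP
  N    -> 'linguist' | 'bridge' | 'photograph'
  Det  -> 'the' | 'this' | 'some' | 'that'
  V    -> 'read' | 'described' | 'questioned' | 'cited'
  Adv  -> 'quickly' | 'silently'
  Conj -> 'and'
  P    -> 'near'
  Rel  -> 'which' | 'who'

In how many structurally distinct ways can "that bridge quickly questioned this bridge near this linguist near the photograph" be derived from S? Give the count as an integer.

Two of the 9 distinct bracketings:
[S [NP [Det that] [N bridge]] [VP [AdvP [Adv quickly]] [VP [V questioned] [NP [NP [Det this] [N bridge]] [PP [P near] [NP [NP [Det this] [N linguist]] [PP [P near] [NP [Det the] [N photograph]]]]]]]]]
[S [NP [Det that] [N bridge]] [VP [AdvP [Adv quickly]] [VP [V questioned] [NP [NP [NP [Det this] [N bridge]] [PP [P near] [NP [Det this] [N linguist]]]] [PP [P near] [NP [Det the] [N photograph]]]]]]]
The trees differ in how a recursive rule is bracketed over the same span.

9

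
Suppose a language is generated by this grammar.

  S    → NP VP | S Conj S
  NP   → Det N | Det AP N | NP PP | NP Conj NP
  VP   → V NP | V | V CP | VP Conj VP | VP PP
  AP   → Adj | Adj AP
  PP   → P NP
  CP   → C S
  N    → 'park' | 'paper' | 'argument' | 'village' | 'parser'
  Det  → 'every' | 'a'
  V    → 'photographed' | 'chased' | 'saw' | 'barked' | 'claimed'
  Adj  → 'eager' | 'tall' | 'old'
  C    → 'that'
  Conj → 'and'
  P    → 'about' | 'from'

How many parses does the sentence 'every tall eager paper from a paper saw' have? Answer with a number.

1

[S [NP [NP [Det every] [AP [Adj tall] [AP [Adj eager]]] [N paper]] [PP [P from] [NP [Det a] [N paper]]]] [VP [V saw]]]
No rule offers an alternative attachment or grouping for any span, so this is the only derivation.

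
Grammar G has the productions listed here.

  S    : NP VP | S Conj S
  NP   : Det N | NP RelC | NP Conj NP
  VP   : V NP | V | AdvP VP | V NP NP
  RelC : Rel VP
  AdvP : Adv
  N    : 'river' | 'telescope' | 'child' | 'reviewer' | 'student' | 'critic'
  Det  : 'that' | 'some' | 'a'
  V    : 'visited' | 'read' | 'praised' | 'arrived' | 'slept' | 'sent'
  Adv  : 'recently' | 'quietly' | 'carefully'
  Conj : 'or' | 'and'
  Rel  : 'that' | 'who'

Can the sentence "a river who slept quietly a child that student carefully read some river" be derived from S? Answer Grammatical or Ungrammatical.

Ungrammatical

An Adv word can never sit immediately before a Det word in any string this grammar generates, so the substring 'quietly a' rules out a derivation.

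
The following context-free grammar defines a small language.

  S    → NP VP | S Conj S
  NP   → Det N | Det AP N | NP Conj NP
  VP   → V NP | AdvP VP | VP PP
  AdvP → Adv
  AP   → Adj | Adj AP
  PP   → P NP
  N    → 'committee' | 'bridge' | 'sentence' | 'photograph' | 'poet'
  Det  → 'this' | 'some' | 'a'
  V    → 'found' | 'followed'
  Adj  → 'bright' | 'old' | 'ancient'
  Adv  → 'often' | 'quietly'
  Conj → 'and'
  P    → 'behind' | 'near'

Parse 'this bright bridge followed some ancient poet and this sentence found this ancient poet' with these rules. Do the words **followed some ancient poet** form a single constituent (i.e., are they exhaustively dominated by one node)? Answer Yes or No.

Yes

[S [S [NP [Det this] [AP [Adj bright]] [N bridge]] [VP [V followed] [NP [Det some] [AP [Adj ancient]] [N poet]]]] [Conj and] [S [NP [Det this] [N sentence]] [VP [V found] [NP [Det this] [AP [Adj ancient]] [N poet]]]]]
The words 'followed some ancient poet' are exhaustively dominated by a single VP node (built by VP → V NP), so they form a constituent.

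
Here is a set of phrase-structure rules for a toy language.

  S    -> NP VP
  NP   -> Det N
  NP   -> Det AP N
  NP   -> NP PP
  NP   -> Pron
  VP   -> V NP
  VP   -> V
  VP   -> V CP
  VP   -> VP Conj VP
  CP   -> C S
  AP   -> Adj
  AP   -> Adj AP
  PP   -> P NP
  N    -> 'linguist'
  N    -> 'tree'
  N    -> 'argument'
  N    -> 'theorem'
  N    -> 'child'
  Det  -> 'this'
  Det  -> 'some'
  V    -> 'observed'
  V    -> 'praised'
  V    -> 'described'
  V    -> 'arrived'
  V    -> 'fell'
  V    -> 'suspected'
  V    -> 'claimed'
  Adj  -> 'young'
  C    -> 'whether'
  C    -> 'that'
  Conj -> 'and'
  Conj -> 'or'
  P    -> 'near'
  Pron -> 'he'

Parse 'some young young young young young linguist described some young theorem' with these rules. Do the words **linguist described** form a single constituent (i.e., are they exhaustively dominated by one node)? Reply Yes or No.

[S [NP [Det some] [AP [Adj young] [AP [Adj young] [AP [Adj young] [AP [Adj young] [AP [Adj young]]]]]] [N linguist]] [VP [V described] [NP [Det some] [AP [Adj young]] [N theorem]]]]
The smallest constituent containing 'linguist described' is the S spanning 'some young young young young young linguist described some young theorem'; no single node in the tree dominates exactly the given words.

No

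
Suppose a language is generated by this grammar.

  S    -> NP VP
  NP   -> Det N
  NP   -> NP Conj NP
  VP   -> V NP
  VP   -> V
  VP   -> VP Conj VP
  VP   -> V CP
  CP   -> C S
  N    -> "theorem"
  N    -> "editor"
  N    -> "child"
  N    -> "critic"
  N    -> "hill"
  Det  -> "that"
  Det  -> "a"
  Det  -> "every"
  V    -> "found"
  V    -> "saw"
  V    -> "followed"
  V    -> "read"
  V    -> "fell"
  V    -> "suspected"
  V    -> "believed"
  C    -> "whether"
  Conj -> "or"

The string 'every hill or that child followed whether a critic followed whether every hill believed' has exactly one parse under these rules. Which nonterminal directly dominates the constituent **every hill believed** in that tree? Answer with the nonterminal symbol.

S
  NP
    NP
      Det: every
      N: hill
    Conj: or
    NP
      Det: that
      N: child
  VP
    V: followed
    CP
      C: whether
      S
        NP
          Det: a
          N: critic
        VP
          V: followed
          CP
            C: whether
            S
              NP
                Det: every
                N: hill
              VP
                V: believed
The span 'every hill believed' is the S node built by S → NP VP.
Its mother is the CP built by CP → C S.

CP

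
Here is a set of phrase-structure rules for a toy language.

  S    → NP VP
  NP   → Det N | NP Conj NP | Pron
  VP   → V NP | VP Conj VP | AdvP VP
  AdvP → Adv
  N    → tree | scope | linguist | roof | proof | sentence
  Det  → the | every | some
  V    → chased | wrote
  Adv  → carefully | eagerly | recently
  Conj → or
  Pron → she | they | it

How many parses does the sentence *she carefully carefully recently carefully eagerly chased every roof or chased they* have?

Two of the 6 distinct bracketings:
[S [NP [Pron she]] [VP [VP [AdvP [Adv carefully]] [VP [AdvP [Adv carefully]] [VP [AdvP [Adv recently]] [VP [AdvP [Adv carefully]] [VP [AdvP [Adv eagerly]] [VP [V chased] [NP [Det every] [N roof]]]]]]]] [Conj or] [VP [V chased] [NP [Pron they]]]]]
[S [NP [Pron she]] [VP [AdvP [Adv carefully]] [VP [VP [AdvP [Adv carefully]] [VP [AdvP [Adv recently]] [VP [AdvP [Adv carefully]] [VP [AdvP [Adv eagerly]] [VP [V chased] [NP [Det every] [N roof]]]]]]] [Conj or] [VP [V chased] [NP [Pron they]]]]]]
The trees differ in how a recursive rule is bracketed over the same span.

6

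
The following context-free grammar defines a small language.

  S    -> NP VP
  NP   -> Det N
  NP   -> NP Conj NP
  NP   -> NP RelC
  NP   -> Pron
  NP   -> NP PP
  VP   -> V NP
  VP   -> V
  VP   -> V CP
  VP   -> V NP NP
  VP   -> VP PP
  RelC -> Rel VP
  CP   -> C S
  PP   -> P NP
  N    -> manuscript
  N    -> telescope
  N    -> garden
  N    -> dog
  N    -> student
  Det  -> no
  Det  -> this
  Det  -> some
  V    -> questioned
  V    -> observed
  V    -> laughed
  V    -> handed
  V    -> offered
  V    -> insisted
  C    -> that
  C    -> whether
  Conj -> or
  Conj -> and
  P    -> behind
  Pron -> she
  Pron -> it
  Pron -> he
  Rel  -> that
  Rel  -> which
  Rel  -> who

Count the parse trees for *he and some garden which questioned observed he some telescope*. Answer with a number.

2

The two bracketings:
[S [NP [NP [Pron he]] [Conj and] [NP [NP [Det some] [N garden]] [RelC [Rel which] [VP [V questioned]]]]] [VP [V observed] [NP [Pron he]] [NP [Det some] [N telescope]]]]
[S [NP [NP [NP [Pron he]] [Conj and] [NP [Det some] [N garden]]] [RelC [Rel which] [VP [V questioned]]]] [VP [V observed] [NP [Pron he]] [NP [Det some] [N telescope]]]]
The trees differ in how a recursive rule is bracketed over the same span.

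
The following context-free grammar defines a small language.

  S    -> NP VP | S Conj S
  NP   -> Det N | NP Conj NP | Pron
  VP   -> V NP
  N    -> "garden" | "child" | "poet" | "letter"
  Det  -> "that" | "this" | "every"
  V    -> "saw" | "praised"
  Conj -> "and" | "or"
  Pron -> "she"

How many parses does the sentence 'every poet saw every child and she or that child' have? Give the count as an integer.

2

The two bracketings:
[S [NP [Det every] [N poet]] [VP [V saw] [NP [NP [Det every] [N child]] [Conj and] [NP [NP [Pron she]] [Conj or] [NP [Det that] [N child]]]]]]
[S [NP [Det every] [N poet]] [VP [V saw] [NP [NP [NP [Det every] [N child]] [Conj and] [NP [Pron she]]] [Conj or] [NP [Det that] [N child]]]]]
The trees differ in how a recursive rule is bracketed over the same span.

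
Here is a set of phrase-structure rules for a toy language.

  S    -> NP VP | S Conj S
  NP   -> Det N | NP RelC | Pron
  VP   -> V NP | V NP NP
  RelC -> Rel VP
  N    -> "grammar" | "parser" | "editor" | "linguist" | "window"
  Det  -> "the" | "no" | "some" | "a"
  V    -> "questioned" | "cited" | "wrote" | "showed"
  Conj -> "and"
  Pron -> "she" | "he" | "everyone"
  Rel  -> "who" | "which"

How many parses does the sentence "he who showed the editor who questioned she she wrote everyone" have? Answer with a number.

Two of the 3 distinct bracketings:
[S [NP [NP [Pron he]] [RelC [Rel who] [VP [V showed] [NP [NP [Det the] [N editor]] [RelC [Rel who] [VP [V questioned] [NP [Pron she]] [NP [Pron she]]]]]]]] [VP [V wrote] [NP [Pron everyone]]]]
[S [NP [NP [Pron he]] [RelC [Rel who] [VP [V showed] [NP [NP [Det the] [N editor]] [RelC [Rel who] [VP [V questioned] [NP [Pron she]]]]] [NP [Pron she]]]]] [VP [V wrote] [NP [Pron everyone]]]]
The trees differ in how a recursive rule is bracketed over the same span.

3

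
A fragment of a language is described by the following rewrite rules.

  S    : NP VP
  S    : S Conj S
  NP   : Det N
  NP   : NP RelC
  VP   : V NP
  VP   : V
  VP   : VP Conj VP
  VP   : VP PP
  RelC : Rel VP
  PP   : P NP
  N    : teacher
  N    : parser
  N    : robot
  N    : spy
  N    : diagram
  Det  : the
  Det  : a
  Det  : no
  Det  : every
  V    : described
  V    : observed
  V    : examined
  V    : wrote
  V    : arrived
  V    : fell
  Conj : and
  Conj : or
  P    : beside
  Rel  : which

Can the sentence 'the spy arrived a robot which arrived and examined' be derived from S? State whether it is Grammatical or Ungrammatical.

[S [NP [Det the] [N spy]] [VP [V arrived] [NP [NP [Det a] [N robot]] [RelC [Rel which] [VP [VP [V arrived]] [Conj and] [VP [V examined]]]]]]]
The bracketing above is licensed at every node by one of the given productions, with S at the root.

Grammatical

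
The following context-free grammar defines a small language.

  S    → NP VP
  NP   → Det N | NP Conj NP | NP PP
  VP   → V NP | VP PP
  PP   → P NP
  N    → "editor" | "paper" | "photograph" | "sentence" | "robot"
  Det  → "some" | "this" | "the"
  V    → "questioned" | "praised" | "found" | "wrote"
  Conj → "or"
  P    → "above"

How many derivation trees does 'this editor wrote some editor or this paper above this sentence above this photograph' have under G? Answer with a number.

Two of the 9 distinct bracketings:
[S [NP [Det this] [N editor]] [VP [V wrote] [NP [NP [Det some] [N editor]] [Conj or] [NP [NP [Det this] [N paper]] [PP [P above] [NP [NP [Det this] [N sentence]] [PP [P above] [NP [Det this] [N photograph]]]]]]]]]
[S [NP [Det this] [N editor]] [VP [V wrote] [NP [NP [Det some] [N editor]] [Conj or] [NP [NP [NP [Det this] [N paper]] [PP [P above] [NP [Det this] [N sentence]]]] [PP [P above] [NP [Det this] [N photograph]]]]]]]
The trees differ in how a recursive rule is bracketed over the same span.

9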